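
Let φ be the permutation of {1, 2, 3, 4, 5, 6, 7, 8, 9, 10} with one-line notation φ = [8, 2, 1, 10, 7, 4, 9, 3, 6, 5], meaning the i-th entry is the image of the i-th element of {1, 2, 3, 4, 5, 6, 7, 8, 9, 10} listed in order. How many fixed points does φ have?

The fixed points (elements with φ(x) = x) are {2}, so there is 1.

1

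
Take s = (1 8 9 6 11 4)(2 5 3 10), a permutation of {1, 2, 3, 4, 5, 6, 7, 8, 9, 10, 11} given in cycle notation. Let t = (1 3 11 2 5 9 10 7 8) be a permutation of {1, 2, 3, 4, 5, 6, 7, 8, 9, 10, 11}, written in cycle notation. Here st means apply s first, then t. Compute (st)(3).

7

First apply s: s(3) = 10, then t(10) = 7. Thus (st)(3) = 7.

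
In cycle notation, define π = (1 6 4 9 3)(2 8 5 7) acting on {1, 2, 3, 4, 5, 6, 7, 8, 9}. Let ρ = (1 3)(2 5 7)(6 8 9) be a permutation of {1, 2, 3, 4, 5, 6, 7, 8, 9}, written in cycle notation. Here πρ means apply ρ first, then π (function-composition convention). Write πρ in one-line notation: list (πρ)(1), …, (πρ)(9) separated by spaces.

1 7 6 9 2 5 8 3 4

(πρ)(x) = π(ρ(x)). Computing each image: π(ρ(1)) = π(3) = 1, π(ρ(2)) = π(5) = 7, π(ρ(3)) = π(1) = 6, π(ρ(4)) = π(4) = 9, π(ρ(5)) = π(7) = 2, π(ρ(6)) = π(8) = 5, π(ρ(7)) = π(2) = 8, π(ρ(8)) = π(9) = 3, π(ρ(9)) = π(6) = 4.
Hence πρ = [1 7 6 9 2 5 8 3 4].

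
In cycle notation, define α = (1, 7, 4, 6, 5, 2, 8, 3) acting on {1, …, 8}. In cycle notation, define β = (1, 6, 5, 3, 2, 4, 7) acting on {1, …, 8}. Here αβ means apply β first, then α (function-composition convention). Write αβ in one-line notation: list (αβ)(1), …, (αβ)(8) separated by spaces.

For each element, apply β then α: 1 → 6 → 5; 2 → 4 → 6; 3 → 2 → 8; 4 → 7 → 4; 5 → 3 → 1; 6 → 5 → 2; 7 → 1 → 7; 8 → 8 → 3.
So αβ in one-line form is 5 6 8 4 1 2 7 3.

5 6 8 4 1 2 7 3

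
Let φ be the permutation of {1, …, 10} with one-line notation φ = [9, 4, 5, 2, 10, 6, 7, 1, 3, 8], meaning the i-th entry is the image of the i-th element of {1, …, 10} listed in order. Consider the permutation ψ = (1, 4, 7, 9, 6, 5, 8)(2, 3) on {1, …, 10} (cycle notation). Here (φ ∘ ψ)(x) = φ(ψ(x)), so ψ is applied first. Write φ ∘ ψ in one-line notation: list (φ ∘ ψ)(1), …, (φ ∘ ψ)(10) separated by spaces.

(φ ∘ ψ)(x) = φ(ψ(x)). Computing each image: φ(ψ(1)) = φ(4) = 2, φ(ψ(2)) = φ(3) = 5, φ(ψ(3)) = φ(2) = 4, φ(ψ(4)) = φ(7) = 7, φ(ψ(5)) = φ(8) = 1, φ(ψ(6)) = φ(5) = 10, φ(ψ(7)) = φ(9) = 3, φ(ψ(8)) = φ(1) = 9, φ(ψ(9)) = φ(6) = 6, φ(ψ(10)) = φ(10) = 8.
Hence φ ∘ ψ = [2 5 4 7 1 10 3 9 6 8].

2 5 4 7 1 10 3 9 6 8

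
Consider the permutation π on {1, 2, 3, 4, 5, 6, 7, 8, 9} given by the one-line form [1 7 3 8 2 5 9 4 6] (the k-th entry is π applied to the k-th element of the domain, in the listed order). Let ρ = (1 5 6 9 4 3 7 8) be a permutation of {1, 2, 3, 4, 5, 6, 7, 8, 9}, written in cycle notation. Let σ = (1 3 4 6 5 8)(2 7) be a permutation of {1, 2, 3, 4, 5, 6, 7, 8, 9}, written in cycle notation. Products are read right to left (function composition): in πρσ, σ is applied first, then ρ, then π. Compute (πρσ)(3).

3

Apply the permutations in order: σ(3) = 4, then ρ(4) = 3, then π(3) = 3. So (πρσ)(3) = 3.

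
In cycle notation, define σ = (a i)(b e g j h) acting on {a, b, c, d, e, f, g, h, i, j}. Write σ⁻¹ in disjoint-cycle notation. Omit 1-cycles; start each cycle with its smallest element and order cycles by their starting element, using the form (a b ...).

The inverse reverses each cycle.
After reversing and putting each cycle's least element first, σ⁻¹ = (a i)(b h j g e).

(a i)(b h j g e)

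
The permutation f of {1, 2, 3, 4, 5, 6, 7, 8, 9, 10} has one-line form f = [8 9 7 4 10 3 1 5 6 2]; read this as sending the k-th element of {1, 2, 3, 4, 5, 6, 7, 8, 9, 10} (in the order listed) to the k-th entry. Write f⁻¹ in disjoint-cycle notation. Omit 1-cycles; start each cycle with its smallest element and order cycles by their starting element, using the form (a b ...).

The cycle decomposition of f is (1 8 5 10 2 9 6 3 7).
Reversing each cycle (and rotating so the smallest element leads) gives f⁻¹ = (1 7 3 6 9 2 10 5 8).

(1 7 3 6 9 2 10 5 8)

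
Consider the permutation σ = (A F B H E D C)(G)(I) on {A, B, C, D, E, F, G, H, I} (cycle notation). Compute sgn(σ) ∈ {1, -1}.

1

The cycle lengths are 7, 1, 1.
A cycle of length ℓ contributes ℓ−1 transpositions, so σ is a product of 6 transpositions — even.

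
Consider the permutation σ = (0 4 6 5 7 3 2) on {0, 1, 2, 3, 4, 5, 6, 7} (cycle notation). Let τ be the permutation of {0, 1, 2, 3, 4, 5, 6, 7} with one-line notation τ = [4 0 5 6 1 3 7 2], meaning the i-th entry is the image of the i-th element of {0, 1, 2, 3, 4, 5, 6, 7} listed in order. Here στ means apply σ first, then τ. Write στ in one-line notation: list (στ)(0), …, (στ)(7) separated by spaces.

1 0 4 5 7 2 3 6

For each element, apply σ then τ: 0 → 4 → 1; 1 → 1 → 0; 2 → 0 → 4; 3 → 2 → 5; 4 → 6 → 7; 5 → 7 → 2; 6 → 5 → 3; 7 → 3 → 6.
Collecting the images, στ = [1 0 4 5 7 2 3 6].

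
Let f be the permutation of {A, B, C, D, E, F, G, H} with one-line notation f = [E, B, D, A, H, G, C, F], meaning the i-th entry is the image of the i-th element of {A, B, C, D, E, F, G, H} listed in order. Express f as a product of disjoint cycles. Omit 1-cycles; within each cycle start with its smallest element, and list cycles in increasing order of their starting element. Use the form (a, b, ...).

(A, E, H, F, G, C, D)

Iterating f from A gives A → E → H → F → G → C → D → A; that is the 7-cycle (A, E, H, F, G, C, D).
Continuing from each remaining unvisited element yields (A, E, H, F, G, C, D).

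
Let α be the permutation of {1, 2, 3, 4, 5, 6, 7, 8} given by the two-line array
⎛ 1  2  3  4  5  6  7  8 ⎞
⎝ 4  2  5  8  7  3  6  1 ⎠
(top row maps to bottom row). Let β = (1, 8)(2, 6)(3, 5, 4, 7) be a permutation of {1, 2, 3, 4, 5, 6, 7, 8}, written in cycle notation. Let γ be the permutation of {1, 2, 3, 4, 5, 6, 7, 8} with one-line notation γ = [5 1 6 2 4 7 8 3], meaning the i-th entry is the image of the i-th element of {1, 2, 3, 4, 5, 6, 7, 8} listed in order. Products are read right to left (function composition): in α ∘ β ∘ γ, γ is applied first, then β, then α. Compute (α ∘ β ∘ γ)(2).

1

(α ∘ β ∘ γ)(2) = α(β(γ(2))). γ(2) = 1, then β(1) = 8, then α(8) = 1, so the result is 1.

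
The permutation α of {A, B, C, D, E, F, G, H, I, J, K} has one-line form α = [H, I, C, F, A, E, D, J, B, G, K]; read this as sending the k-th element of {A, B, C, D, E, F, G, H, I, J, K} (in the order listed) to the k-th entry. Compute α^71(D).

Tracing D → F → … returns to D after 7 steps, so D lies in a 7-cycle (A H J G D F E).
Powers repeat with period 7 on this cycle, and 71 mod 7 = 1, so α^71(D) = α^1(D).
Advancing 1 step from D: D → F.

F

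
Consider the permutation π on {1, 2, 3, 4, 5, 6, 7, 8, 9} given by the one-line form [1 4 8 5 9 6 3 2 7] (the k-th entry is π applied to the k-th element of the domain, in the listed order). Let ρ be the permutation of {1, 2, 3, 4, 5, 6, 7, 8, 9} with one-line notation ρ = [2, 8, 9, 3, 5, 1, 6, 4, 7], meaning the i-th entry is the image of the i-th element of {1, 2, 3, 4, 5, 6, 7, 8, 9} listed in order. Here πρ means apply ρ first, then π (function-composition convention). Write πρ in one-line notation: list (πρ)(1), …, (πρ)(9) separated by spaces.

4 2 7 8 9 1 6 5 3

(πρ)(x) = π(ρ(x)). Computing each image: π(ρ(1)) = π(2) = 4, π(ρ(2)) = π(8) = 2, π(ρ(3)) = π(9) = 7, π(ρ(4)) = π(3) = 8, π(ρ(5)) = π(5) = 9, π(ρ(6)) = π(1) = 1, π(ρ(7)) = π(6) = 6, π(ρ(8)) = π(4) = 5, π(ρ(9)) = π(7) = 3.
Hence πρ = [4 2 7 8 9 1 6 5 3].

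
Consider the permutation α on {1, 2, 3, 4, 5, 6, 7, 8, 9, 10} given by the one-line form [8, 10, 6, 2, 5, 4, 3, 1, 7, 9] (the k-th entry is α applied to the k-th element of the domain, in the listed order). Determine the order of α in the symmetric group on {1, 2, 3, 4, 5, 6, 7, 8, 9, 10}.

14

Decomposing into disjoint cycles gives cycle lengths 7, 2, 1.
The order of α is the least common multiple of its cycle lengths: lcm(7, 2) = 14.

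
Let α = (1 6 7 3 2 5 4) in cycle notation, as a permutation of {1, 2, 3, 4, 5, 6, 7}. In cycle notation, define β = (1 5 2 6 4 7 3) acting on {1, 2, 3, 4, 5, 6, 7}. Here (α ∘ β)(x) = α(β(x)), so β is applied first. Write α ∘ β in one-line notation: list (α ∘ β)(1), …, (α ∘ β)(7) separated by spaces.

4 7 6 3 5 1 2

(α ∘ β)(x) = α(β(x)). Computing each image: α(β(1)) = α(5) = 4, α(β(2)) = α(6) = 7, α(β(3)) = α(1) = 6, α(β(4)) = α(7) = 3, α(β(5)) = α(2) = 5, α(β(6)) = α(4) = 1, α(β(7)) = α(3) = 2.
Hence α ∘ β = [4 7 6 3 5 1 2].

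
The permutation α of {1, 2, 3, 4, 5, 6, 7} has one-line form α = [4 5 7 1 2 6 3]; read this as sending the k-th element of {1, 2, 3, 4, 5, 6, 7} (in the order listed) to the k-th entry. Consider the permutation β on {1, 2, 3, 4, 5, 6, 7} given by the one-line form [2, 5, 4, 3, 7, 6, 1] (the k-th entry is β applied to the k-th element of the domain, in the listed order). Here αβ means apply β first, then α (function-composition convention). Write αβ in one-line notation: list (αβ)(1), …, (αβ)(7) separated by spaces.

5 2 1 7 3 6 4

Chase each element through β then α: 1 → 2 → 5; 2 → 5 → 2; 3 → 4 → 1; 4 → 3 → 7; 5 → 7 → 3; 6 → 6 → 6; 7 → 1 → 4.
So αβ in one-line form is 5 2 1 7 3 6 4.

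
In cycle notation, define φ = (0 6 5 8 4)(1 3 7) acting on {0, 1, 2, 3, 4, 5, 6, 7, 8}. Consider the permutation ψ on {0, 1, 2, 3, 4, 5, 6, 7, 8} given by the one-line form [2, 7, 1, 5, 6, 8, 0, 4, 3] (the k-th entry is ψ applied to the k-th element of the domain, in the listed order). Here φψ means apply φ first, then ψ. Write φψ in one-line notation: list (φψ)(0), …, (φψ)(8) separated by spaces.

0 5 1 4 2 3 8 7 6

For each element, apply φ then ψ: 0 → 6 → 0; 1 → 3 → 5; 2 → 2 → 1; 3 → 7 → 4; 4 → 0 → 2; 5 → 8 → 3; 6 → 5 → 8; 7 → 1 → 7; 8 → 4 → 6.
Collecting the images, φψ = [0 5 1 4 2 3 8 7 6].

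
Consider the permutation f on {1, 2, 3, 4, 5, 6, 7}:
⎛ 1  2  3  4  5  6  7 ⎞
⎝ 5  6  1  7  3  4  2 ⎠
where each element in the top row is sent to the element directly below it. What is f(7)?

2

The entry below 7 in the array is 2, so f(7) = 2.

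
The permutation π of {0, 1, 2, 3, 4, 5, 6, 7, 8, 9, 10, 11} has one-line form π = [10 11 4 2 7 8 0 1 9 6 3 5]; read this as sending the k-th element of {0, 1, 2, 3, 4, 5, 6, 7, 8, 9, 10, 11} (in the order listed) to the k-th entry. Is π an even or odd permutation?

odd

In disjoint-cycle form the cycle lengths are 12.
A cycle of length ℓ contributes ℓ−1 transpositions, so π is a product of 11 transpositions — odd.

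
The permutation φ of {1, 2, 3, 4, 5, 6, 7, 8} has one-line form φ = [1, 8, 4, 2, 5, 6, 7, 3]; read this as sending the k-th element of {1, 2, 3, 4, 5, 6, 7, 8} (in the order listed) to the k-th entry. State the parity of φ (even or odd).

odd

In disjoint-cycle form the cycle lengths are 4, 1, 1, 1, 1.
A cycle is odd iff its length is even; φ has 1 even-length cycle, so sgn(φ) = (−1)^1 and φ is odd.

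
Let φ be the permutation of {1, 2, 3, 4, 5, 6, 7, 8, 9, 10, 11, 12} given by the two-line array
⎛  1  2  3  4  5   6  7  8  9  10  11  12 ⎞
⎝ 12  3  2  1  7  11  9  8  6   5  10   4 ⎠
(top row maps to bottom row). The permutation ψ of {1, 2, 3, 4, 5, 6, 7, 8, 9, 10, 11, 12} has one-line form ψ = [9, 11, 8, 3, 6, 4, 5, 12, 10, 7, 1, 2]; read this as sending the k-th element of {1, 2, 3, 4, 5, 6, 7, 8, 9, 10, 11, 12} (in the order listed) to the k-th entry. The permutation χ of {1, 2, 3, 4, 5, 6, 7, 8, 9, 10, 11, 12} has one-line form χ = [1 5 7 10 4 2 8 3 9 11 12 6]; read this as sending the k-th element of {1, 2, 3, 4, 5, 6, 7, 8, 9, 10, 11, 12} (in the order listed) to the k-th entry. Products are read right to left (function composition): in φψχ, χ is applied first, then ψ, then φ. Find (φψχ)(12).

Apply the permutations in order: χ(12) = 6, then ψ(6) = 4, then φ(4) = 1. So (φψχ)(12) = 1.

1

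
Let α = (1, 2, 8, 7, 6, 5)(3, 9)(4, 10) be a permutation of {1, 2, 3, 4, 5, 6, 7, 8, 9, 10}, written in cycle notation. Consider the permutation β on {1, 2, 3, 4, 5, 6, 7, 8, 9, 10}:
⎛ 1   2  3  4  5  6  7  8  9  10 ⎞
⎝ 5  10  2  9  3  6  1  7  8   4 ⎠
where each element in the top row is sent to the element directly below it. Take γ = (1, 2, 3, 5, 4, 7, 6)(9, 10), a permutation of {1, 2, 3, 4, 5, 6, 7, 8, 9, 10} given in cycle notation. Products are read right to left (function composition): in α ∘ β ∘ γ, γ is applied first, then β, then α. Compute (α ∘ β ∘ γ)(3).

9

(α ∘ β ∘ γ)(3) = α(β(γ(3))). γ(3) = 5, then β(5) = 3, then α(3) = 9, so the result is 9.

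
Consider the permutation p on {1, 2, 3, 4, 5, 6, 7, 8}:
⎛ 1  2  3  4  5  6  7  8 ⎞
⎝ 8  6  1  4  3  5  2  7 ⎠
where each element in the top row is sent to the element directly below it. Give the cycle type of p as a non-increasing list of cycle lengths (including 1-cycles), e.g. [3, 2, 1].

The disjoint cycles are (1, 8, 7, 2, 6, 5, 3)(4), with lengths 7, 1 in non-increasing order.

[7, 1]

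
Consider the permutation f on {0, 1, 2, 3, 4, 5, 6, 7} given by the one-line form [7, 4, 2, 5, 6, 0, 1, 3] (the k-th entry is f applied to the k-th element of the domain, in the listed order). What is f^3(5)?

3

Tracing 5 → 0 → … returns to 5 after 4 steps, so 5 lies in a 4-cycle (0, 7, 3, 5).
Advancing 3 steps from 5: 5 → 0 → 7 → 3.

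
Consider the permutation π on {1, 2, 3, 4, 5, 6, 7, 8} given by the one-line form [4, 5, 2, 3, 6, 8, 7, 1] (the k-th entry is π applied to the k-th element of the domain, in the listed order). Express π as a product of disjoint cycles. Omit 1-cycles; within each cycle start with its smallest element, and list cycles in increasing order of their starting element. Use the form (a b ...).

(1 4 3 2 5 6 8)

From 1: 1 → 4 → 3 → 2 → 5 → 6 → 8 → 1, closing the cycle (1 4 3 2 5 6 8).
Repeating from the next unused element and collecting all non-trivial cycles gives (1 4 3 2 5 6 8).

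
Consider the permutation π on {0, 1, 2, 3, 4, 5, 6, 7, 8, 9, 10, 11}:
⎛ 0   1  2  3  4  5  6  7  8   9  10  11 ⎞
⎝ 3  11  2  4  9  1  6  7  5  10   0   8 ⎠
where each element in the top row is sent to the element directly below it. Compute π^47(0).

4

Tracing 0 → 3 → … returns to 0 after 5 steps, so 0 lies in a 5-cycle (0 3 4 9 10).
Powers repeat with period 5 on this cycle, and 47 mod 5 = 2, so π^47(0) = π^2(0).
Advancing 2 steps from 0: 0 → 3 → 4.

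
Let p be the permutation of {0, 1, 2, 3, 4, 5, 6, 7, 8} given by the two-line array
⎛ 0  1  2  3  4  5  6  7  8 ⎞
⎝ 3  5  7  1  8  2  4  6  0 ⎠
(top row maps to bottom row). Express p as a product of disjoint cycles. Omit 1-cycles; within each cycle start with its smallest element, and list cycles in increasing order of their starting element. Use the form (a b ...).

Start at 0 and follow images: 0 → 3 → 1 → 5 → 2 → 7 → 6 → 4 → 8 → 0, giving the cycle (0 3 1 5 2 7 6 4 8).
Repeating from the next unused element and collecting all non-trivial cycles gives (0 3 1 5 2 7 6 4 8).

(0 3 1 5 2 7 6 4 8)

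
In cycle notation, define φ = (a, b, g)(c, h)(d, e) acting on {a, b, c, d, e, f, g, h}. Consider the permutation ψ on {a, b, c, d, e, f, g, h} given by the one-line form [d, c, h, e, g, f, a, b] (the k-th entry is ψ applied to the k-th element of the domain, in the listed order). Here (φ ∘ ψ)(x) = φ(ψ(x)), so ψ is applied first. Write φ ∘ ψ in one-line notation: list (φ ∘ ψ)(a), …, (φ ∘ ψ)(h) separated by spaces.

e h c d a f b g

Chase each element through ψ then φ: a → d → e; b → c → h; c → h → c; d → e → d; e → g → a; f → f → f; g → a → b; h → b → g.
So φ ∘ ψ in one-line form is e h c d a f b g.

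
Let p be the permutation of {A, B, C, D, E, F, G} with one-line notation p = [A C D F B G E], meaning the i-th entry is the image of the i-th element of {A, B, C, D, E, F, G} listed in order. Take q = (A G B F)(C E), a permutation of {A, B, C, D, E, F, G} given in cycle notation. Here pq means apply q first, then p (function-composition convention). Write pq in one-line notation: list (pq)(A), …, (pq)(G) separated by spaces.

E G B F D A C

(pq)(x) = p(q(x)). Computing each image: p(q(A)) = p(G) = E, p(q(B)) = p(F) = G, p(q(C)) = p(E) = B, p(q(D)) = p(D) = F, p(q(E)) = p(C) = D, p(q(F)) = p(A) = A, p(q(G)) = p(B) = C.
Hence pq = [E G B F D A C].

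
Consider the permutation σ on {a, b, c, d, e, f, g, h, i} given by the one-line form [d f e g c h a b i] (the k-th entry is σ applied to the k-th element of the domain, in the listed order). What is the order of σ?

6

Writing σ as disjoint cycles, the cycle lengths are 3, 3, 2, 1.
Since disjoint cycles commute, ord(σ) = lcm(3, 3, 2) = 6.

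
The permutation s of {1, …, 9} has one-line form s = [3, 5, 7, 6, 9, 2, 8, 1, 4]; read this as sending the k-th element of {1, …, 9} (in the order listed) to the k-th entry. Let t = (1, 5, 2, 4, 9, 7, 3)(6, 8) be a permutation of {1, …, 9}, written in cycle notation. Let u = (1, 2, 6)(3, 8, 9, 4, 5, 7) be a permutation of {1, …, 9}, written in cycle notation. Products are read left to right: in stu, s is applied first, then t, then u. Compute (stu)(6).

5

Chase 6: s(6) = 2; t(2) = 4; u(4) = 5. Hence (stu)(6) = 5.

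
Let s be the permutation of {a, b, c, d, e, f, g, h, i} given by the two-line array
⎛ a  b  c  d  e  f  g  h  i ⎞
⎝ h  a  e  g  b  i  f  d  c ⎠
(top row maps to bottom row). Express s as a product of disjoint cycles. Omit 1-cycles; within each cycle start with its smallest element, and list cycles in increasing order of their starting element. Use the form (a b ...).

(a h d g f i c e b)

From a: a → h → d → g → f → i → c → e → b → a, closing the cycle (a h d g f i c e b).
Continuing from each remaining unvisited element yields (a h d g f i c e b).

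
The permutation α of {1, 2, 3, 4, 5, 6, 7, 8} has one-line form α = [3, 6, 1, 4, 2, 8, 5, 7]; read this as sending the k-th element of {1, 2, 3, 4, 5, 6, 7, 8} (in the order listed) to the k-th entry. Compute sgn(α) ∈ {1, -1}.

-1

In disjoint-cycle form the cycle lengths are 5, 2, 1.
A cycle is odd iff its length is even; α has 1 even-length cycle, so sgn(α) = (−1)^1 and α is odd.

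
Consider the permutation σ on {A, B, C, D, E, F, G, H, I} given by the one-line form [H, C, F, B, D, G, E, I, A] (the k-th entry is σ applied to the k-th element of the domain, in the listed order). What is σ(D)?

B

D is element number 4 of the domain, and entry number 4 of the one-line form is B, so σ(D) = B.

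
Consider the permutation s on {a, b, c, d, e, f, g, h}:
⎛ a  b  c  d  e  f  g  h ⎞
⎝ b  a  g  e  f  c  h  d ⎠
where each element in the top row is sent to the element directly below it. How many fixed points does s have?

No element satisfies s(x) = x, so there are 0 fixed points.

0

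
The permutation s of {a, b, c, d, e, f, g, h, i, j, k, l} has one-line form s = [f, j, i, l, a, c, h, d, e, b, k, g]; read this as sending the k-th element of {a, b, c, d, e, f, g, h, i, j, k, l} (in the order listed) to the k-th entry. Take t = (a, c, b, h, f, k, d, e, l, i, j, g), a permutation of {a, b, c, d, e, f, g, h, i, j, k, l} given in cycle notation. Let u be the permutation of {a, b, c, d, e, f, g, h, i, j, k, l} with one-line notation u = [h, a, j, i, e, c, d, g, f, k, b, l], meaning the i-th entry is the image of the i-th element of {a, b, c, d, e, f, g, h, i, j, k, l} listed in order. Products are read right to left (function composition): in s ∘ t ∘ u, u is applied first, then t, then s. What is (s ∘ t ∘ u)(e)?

g

(s ∘ t ∘ u)(e) = s(t(u(e))). u(e) = e, then t(e) = l, then s(l) = g, so the result is g.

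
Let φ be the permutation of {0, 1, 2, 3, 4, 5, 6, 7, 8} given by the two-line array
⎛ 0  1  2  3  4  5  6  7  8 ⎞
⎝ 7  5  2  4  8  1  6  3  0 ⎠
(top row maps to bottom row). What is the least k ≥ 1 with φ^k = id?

10

Writing φ as disjoint cycles, the cycle lengths are 5, 2, 1, 1.
Since disjoint cycles commute, ord(φ) = lcm(5, 2) = 10.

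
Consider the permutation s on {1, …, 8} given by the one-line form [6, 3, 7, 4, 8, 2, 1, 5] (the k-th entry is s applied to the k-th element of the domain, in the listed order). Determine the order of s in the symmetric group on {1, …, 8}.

Writing s as disjoint cycles, the cycle lengths are 5, 2, 1.
The order is lcm(5, 2) = 10.

10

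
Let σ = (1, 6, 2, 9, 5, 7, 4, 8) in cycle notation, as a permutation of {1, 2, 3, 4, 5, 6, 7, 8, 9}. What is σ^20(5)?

1

5 lies in the 8-cycle (1, 6, 2, 9, 5, 7, 4, 8).
Since the cycle has length 8, σ^20 acts on it the same as σ^4 (20 mod 8 = 4).
Stepping 4 places around the cycle: 5 → 7 → 4 → 8 → 1.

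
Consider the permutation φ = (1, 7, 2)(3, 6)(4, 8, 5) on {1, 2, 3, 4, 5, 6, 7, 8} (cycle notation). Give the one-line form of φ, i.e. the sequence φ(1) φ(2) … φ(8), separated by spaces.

Image by image: 1↦7, 2↦1, 3↦6, 4↦8, 5↦4, 6↦3, 7↦2, 8↦5.
Listing these in domain order gives 7 1 6 8 4 3 2 5.

7 1 6 8 4 3 2 5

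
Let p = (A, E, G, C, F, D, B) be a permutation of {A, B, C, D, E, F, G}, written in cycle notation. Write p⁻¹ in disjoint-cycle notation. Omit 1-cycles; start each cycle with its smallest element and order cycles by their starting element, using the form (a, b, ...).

(A, B, D, F, C, G, E)

The inverse reverses each cycle.
Reversing each cycle of p and rotating so the smallest element leads gives (A, B, D, F, C, G, E).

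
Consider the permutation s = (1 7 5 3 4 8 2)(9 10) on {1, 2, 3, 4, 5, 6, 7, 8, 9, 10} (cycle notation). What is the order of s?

The disjoint cycles have lengths 7, 2, 1.
The order of s is the least common multiple of its cycle lengths: lcm(7, 2) = 14.

14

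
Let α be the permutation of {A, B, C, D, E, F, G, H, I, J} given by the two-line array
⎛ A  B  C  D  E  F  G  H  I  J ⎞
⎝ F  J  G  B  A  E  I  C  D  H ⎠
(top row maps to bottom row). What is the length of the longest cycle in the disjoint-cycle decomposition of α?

Decomposing into disjoint cycles gives (A F E)(B J H C G I D); the longest has length 7.

7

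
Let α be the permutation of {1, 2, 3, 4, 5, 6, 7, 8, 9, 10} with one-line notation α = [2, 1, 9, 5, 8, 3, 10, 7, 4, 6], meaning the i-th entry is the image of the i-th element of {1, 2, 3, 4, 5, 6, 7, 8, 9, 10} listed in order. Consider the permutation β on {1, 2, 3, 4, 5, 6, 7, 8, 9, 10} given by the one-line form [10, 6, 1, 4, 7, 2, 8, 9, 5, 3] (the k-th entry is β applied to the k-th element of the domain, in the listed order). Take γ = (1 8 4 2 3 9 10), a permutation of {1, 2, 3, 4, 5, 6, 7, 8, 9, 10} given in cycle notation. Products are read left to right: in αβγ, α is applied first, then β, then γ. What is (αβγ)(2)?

Chase 2: α(2) = 1; β(1) = 10; γ(10) = 1. Hence (αβγ)(2) = 1.

1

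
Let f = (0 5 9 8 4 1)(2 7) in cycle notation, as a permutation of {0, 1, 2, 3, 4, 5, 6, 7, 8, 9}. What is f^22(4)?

9

4 lies in the 6-cycle (0 5 9 8 4 1).
Powers repeat with period 6 on this cycle, and 22 mod 6 = 4, so f^22(4) = f^4(4).
Stepping 4 places around the cycle: 4 → 1 → 0 → 5 → 9.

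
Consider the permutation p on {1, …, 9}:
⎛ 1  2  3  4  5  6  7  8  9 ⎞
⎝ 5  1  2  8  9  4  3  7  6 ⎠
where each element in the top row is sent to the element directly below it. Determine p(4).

8

The entry below 4 in the array is 8, so p(4) = 8.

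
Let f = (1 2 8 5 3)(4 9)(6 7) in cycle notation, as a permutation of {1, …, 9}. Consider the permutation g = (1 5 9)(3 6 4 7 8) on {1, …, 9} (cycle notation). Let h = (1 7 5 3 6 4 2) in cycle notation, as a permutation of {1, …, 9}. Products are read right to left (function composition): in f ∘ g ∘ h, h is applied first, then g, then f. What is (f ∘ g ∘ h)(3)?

(f ∘ g ∘ h)(3) = f(g(h(3))). h(3) = 6, then g(6) = 4, then f(4) = 9, so the result is 9.

9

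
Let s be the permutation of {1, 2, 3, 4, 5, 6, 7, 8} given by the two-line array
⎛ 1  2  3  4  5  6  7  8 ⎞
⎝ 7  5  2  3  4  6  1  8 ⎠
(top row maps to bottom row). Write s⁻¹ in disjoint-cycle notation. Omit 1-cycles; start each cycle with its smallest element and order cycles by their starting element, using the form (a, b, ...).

First write s in disjoint cycles: (1, 7)(2, 5, 4, 3).
Reversing each cycle (and rotating so the smallest element leads) gives s⁻¹ = (1, 7)(2, 3, 4, 5).

(1, 7)(2, 3, 4, 5)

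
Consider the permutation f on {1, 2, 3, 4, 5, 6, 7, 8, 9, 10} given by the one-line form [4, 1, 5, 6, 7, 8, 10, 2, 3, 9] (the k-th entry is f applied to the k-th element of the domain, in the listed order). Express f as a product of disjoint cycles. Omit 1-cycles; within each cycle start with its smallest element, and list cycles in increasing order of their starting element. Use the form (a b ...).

Start at 1 and follow images: 1 → 4 → 6 → 8 → 2 → 1, giving the cycle (1 4 6 8 2).
Repeating from the next unused element and collecting all non-trivial cycles gives (1 4 6 8 2)(3 5 7 10 9).

(1 4 6 8 2)(3 5 7 10 9)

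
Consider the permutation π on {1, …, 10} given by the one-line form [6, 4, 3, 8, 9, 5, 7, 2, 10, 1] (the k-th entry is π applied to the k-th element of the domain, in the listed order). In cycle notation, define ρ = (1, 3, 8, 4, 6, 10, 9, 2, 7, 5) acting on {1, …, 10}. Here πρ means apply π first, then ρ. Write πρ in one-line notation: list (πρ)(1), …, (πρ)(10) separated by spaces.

(πρ)(x) = ρ(π(x)). Computing each image: ρ(π(1)) = ρ(6) = 10, ρ(π(2)) = ρ(4) = 6, ρ(π(3)) = ρ(3) = 8, ρ(π(4)) = ρ(8) = 4, ρ(π(5)) = ρ(9) = 2, ρ(π(6)) = ρ(5) = 1, ρ(π(7)) = ρ(7) = 5, ρ(π(8)) = ρ(2) = 7, ρ(π(9)) = ρ(10) = 9, ρ(π(10)) = ρ(1) = 3.
Hence πρ = [10 6 8 4 2 1 5 7 9 3].

10 6 8 4 2 1 5 7 9 3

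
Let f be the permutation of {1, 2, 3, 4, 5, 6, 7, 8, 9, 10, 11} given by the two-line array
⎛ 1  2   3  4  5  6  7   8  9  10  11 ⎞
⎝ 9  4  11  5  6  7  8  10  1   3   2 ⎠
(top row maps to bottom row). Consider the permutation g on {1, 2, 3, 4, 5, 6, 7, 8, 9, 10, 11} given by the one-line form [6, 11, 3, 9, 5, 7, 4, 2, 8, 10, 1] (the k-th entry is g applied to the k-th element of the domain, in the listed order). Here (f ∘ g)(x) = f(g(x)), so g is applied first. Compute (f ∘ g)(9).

(f ∘ g)(9) = f(g(9)). g(9) = 8, then f(8) = 10. So (f ∘ g)(9) = 10.

10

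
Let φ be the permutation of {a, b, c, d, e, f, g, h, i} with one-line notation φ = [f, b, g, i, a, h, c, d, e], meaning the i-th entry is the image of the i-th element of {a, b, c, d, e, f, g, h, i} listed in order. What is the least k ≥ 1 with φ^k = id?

Decomposing into disjoint cycles gives cycle lengths 6, 2, 1.
Since disjoint cycles commute, ord(φ) = lcm(6, 2) = 6.

6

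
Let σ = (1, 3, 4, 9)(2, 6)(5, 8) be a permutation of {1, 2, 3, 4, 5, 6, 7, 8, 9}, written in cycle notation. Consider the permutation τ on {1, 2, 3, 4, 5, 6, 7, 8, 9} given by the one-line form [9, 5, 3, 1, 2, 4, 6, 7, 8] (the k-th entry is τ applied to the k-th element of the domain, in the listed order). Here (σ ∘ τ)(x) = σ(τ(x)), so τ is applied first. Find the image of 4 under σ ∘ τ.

First apply τ: τ(4) = 1, then σ(1) = 3. Thus (σ ∘ τ)(4) = 3.

3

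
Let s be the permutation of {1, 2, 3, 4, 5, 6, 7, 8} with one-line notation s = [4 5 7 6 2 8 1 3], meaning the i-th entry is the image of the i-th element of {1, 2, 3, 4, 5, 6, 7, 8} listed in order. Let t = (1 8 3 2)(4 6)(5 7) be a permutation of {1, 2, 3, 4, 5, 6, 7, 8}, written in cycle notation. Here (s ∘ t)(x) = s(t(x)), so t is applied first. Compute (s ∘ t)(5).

t(5) = 7, then s(7) = 1; composing gives (s ∘ t)(5) = 1.

1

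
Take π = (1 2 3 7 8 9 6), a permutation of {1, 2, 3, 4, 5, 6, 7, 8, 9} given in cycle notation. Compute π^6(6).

6 lies in the 7-cycle (1 2 3 7 8 9 6).
Advancing 6 steps from 6: 6 → 1 → 2 → 3 → 7 → 8 → 9.

9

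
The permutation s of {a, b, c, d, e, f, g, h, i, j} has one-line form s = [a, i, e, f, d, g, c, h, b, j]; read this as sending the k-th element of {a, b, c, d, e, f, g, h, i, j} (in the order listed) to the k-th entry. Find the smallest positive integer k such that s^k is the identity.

The disjoint-cycle form of s has cycle lengths 5, 2, 1, 1, 1.
The order of s is the least common multiple of its cycle lengths: lcm(5, 2) = 10.

10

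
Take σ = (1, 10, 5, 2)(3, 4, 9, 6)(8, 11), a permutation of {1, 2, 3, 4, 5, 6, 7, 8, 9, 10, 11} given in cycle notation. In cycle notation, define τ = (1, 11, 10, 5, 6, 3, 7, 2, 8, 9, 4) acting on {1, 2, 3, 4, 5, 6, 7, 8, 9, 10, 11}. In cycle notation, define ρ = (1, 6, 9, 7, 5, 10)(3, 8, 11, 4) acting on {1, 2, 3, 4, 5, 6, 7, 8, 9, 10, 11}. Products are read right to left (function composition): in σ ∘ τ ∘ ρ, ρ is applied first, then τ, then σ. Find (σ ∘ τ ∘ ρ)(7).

3

Chase 7: ρ(7) = 5; τ(5) = 6; σ(6) = 3. Hence (σ ∘ τ ∘ ρ)(7) = 3.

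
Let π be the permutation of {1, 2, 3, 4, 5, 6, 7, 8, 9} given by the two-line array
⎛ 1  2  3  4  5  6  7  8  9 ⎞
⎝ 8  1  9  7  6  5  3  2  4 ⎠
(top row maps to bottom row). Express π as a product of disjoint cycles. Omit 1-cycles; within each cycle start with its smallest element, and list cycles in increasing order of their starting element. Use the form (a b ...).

Iterating π from 1 gives 1 → 8 → 2 → 1; that is the 3-cycle (1 8 2).
Repeating from the next unused element and collecting all non-trivial cycles gives (1 8 2)(3 9 4 7)(5 6).

(1 8 2)(3 9 4 7)(5 6)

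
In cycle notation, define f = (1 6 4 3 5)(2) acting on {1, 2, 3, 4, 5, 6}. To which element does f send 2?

2

The 1-cycle (2) fixes 2, so f(2) = 2.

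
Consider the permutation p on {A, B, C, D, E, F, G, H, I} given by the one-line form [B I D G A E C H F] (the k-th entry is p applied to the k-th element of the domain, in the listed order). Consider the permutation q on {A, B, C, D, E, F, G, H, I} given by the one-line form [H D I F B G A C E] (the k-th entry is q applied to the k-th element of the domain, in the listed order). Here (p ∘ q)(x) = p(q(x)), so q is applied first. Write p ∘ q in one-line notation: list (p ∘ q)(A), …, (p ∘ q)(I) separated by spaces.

(p ∘ q)(x) = p(q(x)). Computing each image: p(q(A)) = p(H) = H, p(q(B)) = p(D) = G, p(q(C)) = p(I) = F, p(q(D)) = p(F) = E, p(q(E)) = p(B) = I, p(q(F)) = p(G) = C, p(q(G)) = p(A) = B, p(q(H)) = p(C) = D, p(q(I)) = p(E) = A.
Hence p ∘ q = [H G F E I C B D A].

H G F E I C B D A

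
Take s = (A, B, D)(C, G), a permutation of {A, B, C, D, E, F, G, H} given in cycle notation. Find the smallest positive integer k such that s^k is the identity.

The disjoint cycles have lengths 3, 2, 1, 1, 1.
The order of s is the least common multiple of its cycle lengths: lcm(3, 2) = 6.

6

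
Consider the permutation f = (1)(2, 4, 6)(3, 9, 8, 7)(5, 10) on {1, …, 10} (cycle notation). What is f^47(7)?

8

7 lies in the 4-cycle (3, 9, 8, 7).
On a 4-cycle, f^4 is the identity, so f^47 = f^3 there (47 ≡ 3 mod 4).
Stepping 3 places around the cycle: 7 → 3 → 9 → 8.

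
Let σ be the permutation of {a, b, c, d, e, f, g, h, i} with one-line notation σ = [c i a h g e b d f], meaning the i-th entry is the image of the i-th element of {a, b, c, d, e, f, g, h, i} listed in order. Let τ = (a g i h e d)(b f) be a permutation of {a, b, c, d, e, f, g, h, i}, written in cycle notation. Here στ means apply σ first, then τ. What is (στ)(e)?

First apply σ: σ(e) = g, then τ(g) = i. Thus (στ)(e) = i.

i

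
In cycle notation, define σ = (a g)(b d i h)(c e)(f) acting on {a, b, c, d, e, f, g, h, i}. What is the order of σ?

4

The cycle type of σ is (4, 2, 2, 1).
Since disjoint cycles commute, ord(σ) = lcm(4, 2, 2) = 4.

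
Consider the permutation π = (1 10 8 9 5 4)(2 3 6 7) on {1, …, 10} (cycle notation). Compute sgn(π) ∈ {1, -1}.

The cycle lengths are 6, 4.
A cycle is odd iff its length is even; π has 2 even-length cycles, so sgn(π) = (−1)^2 and π is even.

1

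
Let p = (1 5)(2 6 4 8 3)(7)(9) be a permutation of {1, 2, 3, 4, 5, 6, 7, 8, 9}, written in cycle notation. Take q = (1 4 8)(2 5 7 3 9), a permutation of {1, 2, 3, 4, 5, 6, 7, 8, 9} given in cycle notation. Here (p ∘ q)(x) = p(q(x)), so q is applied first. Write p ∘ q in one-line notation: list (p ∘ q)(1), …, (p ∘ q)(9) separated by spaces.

Chase each element through q then p: 1 → 4 → 8; 2 → 5 → 1; 3 → 9 → 9; 4 → 8 → 3; 5 → 7 → 7; 6 → 6 → 4; 7 → 3 → 2; 8 → 1 → 5; 9 → 2 → 6.
Collecting the images, p ∘ q = [8 1 9 3 7 4 2 5 6].

8 1 9 3 7 4 2 5 6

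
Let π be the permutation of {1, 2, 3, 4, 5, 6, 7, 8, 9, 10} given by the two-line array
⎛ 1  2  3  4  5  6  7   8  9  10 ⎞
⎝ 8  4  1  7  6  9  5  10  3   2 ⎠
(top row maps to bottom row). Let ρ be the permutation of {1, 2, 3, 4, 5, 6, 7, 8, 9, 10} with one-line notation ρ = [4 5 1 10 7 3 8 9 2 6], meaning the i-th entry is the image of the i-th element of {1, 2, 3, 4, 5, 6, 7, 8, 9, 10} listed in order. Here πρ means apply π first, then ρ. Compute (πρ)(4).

8

First apply π: π(4) = 7, then ρ(7) = 8. Thus (πρ)(4) = 8.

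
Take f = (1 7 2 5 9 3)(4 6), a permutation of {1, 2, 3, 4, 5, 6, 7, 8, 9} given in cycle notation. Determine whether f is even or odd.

The cycle lengths are 6, 2, 1.
A cycle is odd iff its length is even; f has 2 even-length cycles, so sgn(f) = (−1)^2 and f is even.

even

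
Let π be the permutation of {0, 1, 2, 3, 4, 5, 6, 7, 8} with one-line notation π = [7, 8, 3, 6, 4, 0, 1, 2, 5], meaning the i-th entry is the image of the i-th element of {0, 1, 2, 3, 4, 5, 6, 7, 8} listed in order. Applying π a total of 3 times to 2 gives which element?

Tracing 2 → 3 → … returns to 2 after 8 steps, so 2 lies in an 8-cycle (0, 7, 2, 3, 6, 1, 8, 5).
Stepping 3 places around the cycle: 2 → 3 → 6 → 1.

1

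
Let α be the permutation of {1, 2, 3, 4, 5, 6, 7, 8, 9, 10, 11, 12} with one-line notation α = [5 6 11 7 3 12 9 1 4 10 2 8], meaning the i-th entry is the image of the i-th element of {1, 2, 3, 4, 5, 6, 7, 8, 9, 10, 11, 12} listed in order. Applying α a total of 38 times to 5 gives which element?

8

Tracing 5 → 3 → … returns to 5 after 8 steps, so 5 lies in an 8-cycle (1 5 3 11 2 6 12 8).
On an 8-cycle, α^8 is the identity, so α^38 = α^6 there (38 ≡ 6 mod 8).
Advancing 6 steps from 5: 5 → 3 → 11 → 2 → 6 → 12 → 8.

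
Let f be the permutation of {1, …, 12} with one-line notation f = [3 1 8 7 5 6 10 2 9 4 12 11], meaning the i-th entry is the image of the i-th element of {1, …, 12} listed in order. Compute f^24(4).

4

Tracing 4 → 7 → … returns to 4 after 3 steps, so 4 lies in a 3-cycle (4, 7, 10).
Since the cycle has length 3, f^24 acts on it the same as f^0 (24 mod 3 = 0).
So f^24(4) = 4.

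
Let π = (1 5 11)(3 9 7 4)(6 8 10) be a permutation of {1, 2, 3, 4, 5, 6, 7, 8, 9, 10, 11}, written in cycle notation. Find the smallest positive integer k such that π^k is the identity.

12

The cycle type of π is (4, 3, 3, 1).
The order of π is the least common multiple of its cycle lengths: lcm(4, 3, 3) = 12.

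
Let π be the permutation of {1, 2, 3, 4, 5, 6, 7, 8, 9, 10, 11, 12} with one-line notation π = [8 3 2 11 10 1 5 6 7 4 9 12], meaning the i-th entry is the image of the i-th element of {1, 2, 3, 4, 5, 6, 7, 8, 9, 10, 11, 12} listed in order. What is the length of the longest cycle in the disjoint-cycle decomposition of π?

Decomposing into disjoint cycles gives (1, 8, 6)(2, 3)(4, 11, 9, 7, 5, 10); the longest has length 6.

6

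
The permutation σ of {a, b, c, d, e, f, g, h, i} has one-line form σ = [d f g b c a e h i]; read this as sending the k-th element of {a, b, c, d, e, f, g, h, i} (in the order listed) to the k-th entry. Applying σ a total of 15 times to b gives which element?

d

Tracing b → f → … returns to b after 4 steps, so b lies in a 4-cycle (a d b f).
Since the cycle has length 4, σ^15 acts on it the same as σ^3 (15 mod 4 = 3).
Advancing 3 steps from b: b → f → a → d.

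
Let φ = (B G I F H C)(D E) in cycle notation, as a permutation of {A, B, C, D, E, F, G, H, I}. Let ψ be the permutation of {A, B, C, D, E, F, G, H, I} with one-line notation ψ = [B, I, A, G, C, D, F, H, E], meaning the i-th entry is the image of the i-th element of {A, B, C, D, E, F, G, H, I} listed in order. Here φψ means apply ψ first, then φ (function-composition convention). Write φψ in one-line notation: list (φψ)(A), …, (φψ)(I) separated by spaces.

Chase each element through ψ then φ: A → B → G; B → I → F; C → A → A; D → G → I; E → C → B; F → D → E; G → F → H; H → H → C; I → E → D.
Collecting the images, φψ = [G F A I B E H C D].

G F A I B E H C D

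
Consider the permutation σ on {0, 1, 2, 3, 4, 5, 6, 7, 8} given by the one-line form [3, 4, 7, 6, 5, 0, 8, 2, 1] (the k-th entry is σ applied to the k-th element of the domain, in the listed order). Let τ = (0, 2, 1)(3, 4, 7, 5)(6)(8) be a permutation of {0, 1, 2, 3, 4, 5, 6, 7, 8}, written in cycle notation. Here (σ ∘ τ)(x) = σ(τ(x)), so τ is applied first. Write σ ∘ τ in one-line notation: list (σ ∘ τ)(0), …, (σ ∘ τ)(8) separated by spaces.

7 3 4 5 2 6 8 0 1

(σ ∘ τ)(x) = σ(τ(x)). Computing each image: σ(τ(0)) = σ(2) = 7, σ(τ(1)) = σ(0) = 3, σ(τ(2)) = σ(1) = 4, σ(τ(3)) = σ(4) = 5, σ(τ(4)) = σ(7) = 2, σ(τ(5)) = σ(3) = 6, σ(τ(6)) = σ(6) = 8, σ(τ(7)) = σ(5) = 0, σ(τ(8)) = σ(8) = 1.
Hence σ ∘ τ = [7 3 4 5 2 6 8 0 1].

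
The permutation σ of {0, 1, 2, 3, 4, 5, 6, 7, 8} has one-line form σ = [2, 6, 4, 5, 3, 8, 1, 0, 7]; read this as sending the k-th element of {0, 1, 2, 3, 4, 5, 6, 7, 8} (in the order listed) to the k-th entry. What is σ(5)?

5 is element number 6 of the domain, and entry number 6 of the one-line form is 8, so σ(5) = 8.

8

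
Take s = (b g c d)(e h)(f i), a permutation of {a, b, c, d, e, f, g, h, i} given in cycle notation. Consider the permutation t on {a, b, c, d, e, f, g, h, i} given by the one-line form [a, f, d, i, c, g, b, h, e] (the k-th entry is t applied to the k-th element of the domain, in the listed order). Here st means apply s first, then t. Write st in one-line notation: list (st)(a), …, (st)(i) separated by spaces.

a b i f h e d c g

(st)(x) = t(s(x)). Computing each image: t(s(a)) = t(a) = a, t(s(b)) = t(g) = b, t(s(c)) = t(d) = i, t(s(d)) = t(b) = f, t(s(e)) = t(h) = h, t(s(f)) = t(i) = e, t(s(g)) = t(c) = d, t(s(h)) = t(e) = c, t(s(i)) = t(f) = g.
Hence st = [a b i f h e d c g].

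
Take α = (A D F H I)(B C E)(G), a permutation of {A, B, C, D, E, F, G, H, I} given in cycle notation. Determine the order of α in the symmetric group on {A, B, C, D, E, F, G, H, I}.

The cycle type of α is (5, 3, 1).
Since disjoint cycles commute, ord(α) = lcm(5, 3) = 15.

15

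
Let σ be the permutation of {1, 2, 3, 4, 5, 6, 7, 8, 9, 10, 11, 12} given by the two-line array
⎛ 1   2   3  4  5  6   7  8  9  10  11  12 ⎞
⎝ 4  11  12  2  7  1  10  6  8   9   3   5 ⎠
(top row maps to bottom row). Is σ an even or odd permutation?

odd

In disjoint-cycle form the cycle lengths are 12.
A cycle is odd iff its length is even; σ has 1 even-length cycle, so sgn(σ) = (−1)^1 and σ is odd.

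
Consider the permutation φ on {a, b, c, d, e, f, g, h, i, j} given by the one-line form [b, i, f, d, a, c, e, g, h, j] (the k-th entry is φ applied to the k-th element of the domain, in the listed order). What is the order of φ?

6

Writing φ as disjoint cycles, the cycle lengths are 6, 2, 1, 1.
The order is lcm(6, 2) = 6.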